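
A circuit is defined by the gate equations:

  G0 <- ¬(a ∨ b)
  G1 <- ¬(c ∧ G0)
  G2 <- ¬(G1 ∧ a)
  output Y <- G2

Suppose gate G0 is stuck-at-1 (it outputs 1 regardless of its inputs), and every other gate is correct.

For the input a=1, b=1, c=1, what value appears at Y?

1

Propagate with G0 forced: G0=1 [stuck-at-1], G1=0, G2=1.
So Y = 1. (Without the fault it would be 0.)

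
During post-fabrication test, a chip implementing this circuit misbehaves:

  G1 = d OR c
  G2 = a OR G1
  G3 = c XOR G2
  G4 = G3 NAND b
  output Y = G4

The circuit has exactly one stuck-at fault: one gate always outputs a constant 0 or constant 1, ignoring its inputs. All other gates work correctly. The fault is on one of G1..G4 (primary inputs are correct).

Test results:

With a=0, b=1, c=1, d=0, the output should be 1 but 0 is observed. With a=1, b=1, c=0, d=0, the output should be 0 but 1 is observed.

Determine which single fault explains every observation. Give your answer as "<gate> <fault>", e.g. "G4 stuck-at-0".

G2 stuck-at-0

Fault-free values for test 1 (a=0, b=1, c=1, d=0): G1=1, G2=1, G3=0, G4=1, giving Y=1. Observed 0.
Test 1: faults giving observed 0 are {G1 stuck-at-0, G2 stuck-at-0, G3 stuck-at-1, G4 stuck-at-0}.
Test 2 (a=1, b=1, c=0, d=0): fault-free G1=0, G2=1, G3=1, G4=0 → 0; observed 1. Eliminates G1 stuck-at-0, G3 stuck-at-1, G4 stuck-at-0.
Only G2 stuck-at-0 is consistent with every test.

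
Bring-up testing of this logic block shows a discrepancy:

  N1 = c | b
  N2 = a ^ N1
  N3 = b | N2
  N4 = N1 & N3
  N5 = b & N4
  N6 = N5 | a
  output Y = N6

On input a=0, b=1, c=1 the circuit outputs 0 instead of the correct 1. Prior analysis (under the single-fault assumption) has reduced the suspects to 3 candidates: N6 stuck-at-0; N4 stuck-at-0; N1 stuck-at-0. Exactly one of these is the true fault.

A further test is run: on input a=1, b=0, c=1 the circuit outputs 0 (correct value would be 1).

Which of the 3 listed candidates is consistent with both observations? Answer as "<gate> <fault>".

N6 stuck-at-0

Evaluate each candidate on input a=1, b=0, c=1:
  N6 stuck-at-0: N1=1, N2=0, N3=0, N4=0, N5=0, N6=0 [stuck-at-0] → 0 — matches
  N4 stuck-at-0: N1=1, N2=0, N3=0, N4=0 [stuck-at-0], N5=0, N6=1 → 1 — eliminated
  N1 stuck-at-0: N1=0 [stuck-at-0], N2=1, N3=1, N4=0, N5=0, N6=1 → 1 — eliminated
Only N6 stuck-at-0 reproduces the observed 0.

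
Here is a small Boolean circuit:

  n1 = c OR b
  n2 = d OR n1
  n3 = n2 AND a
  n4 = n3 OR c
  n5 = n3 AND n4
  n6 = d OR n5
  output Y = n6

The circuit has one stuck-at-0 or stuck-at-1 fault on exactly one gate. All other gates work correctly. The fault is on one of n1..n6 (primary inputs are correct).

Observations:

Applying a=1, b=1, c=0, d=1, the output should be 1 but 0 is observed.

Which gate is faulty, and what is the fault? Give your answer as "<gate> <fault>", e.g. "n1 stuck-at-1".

n6 stuck-at-0

Fault-free values for test 1 (a=1, b=1, c=0, d=1): n1=1, n2=1, n3=1, n4=1, n5=1, n6=1, giving Y=1. Observed 0.
Test 1: faults giving observed 0 are {n6 stuck-at-0}.
Only n6 stuck-at-0 is consistent with every test.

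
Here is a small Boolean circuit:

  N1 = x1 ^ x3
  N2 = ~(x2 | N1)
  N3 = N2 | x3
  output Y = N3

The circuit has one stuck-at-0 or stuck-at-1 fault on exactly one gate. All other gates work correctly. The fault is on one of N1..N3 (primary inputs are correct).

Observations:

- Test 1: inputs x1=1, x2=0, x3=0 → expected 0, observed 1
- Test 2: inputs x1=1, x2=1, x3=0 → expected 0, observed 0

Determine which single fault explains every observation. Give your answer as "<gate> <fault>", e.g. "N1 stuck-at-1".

Fault-free values for test 1 (x1=1, x2=0, x3=0): N1=1, N2=0, N3=0, giving Y=0. Observed 1.
Test 1: faults giving observed 1 are {N1 stuck-at-0, N2 stuck-at-1, N3 stuck-at-1}.
Test 2 (x1=1, x2=1, x3=0): fault-free N1=1, N2=0, N3=0 → 0; observed 0. Eliminates N2 stuck-at-1, N3 stuck-at-1.
Only N1 stuck-at-0 is consistent with every test.

N1 stuck-at-0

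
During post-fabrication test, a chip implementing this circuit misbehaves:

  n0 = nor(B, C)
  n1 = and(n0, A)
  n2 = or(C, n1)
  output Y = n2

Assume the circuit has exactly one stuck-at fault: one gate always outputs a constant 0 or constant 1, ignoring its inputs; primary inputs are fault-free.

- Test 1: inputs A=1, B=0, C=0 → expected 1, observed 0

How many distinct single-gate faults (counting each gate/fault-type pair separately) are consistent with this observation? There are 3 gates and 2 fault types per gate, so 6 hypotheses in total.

3

Fault-free: n0=1, n1=1, n2=1 → 1. Observed 0.
  n0 stuck-at-0: output 0 ✓
  n0 stuck-at-1: output 1 ✗
  n1 stuck-at-0: output 0 ✓
  n1 stuck-at-1: output 1 ✗
  n2 stuck-at-0: output 0 ✓
  n2 stuck-at-1: output 1 ✗
Consistent faults: {n0 stuck-at-0, n1 stuck-at-0, n2 stuck-at-0} — 3 in all.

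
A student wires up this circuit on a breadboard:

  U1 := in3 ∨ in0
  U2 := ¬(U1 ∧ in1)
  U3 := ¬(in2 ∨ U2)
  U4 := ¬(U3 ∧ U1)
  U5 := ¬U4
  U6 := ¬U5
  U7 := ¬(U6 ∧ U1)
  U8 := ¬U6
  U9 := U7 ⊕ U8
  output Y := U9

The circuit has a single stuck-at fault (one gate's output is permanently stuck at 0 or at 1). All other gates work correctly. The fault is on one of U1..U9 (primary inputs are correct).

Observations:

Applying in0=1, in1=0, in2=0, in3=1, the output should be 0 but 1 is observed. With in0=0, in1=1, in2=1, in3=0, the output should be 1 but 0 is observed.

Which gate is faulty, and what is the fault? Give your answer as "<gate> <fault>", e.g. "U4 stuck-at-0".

Fault-free values for test 1 (in0=1, in1=0, in2=0, in3=1): U1=1, U2=1, U3=0, U4=1, U5=0, U6=1, U7=0, U8=0, U9=0, giving Y=0. Observed 1.
Test 1: faults giving observed 1 are {U1 stuck-at-0, U7 stuck-at-1, U8 stuck-at-1, U9 stuck-at-1}.
Test 2 (in0=0, in1=1, in2=1, in3=0): fault-free U1=0, U2=1, U3=0, U4=1, U5=0, U6=1, U7=1, U8=0, U9=1 → 1; observed 0. Eliminates U1 stuck-at-0, U7 stuck-at-1, U9 stuck-at-1.
Only U8 stuck-at-1 is consistent with every test.

U8 stuck-at-1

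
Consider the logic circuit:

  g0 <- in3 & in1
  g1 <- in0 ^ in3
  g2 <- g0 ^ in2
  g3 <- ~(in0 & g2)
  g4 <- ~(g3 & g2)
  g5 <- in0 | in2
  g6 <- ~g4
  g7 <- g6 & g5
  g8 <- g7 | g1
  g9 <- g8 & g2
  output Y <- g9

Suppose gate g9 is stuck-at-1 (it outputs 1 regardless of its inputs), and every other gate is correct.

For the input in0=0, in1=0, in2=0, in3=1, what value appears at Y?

1

Propagate with g9 forced: g0=0, g1=1, g2=0, g3=1, g4=1, g5=0, g6=0, g7=0, g8=1, g9=1 [stuck-at-1].
So Y = 1. (Without the fault it would be 0.)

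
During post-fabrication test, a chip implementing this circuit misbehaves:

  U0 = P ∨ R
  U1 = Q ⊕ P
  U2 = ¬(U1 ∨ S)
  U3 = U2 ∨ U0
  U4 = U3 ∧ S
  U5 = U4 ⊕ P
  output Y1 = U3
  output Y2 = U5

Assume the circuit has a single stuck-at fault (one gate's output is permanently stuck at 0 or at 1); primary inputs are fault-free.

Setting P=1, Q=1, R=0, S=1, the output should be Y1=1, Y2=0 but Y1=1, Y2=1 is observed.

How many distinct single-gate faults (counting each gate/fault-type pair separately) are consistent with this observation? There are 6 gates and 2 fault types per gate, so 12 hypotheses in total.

Fault-free: U0=1, U1=0, U2=0, U3=1, U4=1, U5=0 → Y1=1, Y2=0. Observed Y1=1, Y2=1.
  U0 stuck-at-0: output Y1=0, Y2=1 ✗
  U0 stuck-at-1: output Y1=1, Y2=0 ✗
  U1 stuck-at-0: output Y1=1, Y2=0 ✗
  U1 stuck-at-1: output Y1=1, Y2=0 ✗
  U2 stuck-at-0: output Y1=1, Y2=0 ✗
  U2 stuck-at-1: output Y1=1, Y2=0 ✗
  U3 stuck-at-0: output Y1=0, Y2=1 ✗
  U3 stuck-at-1: output Y1=1, Y2=0 ✗
  U4 stuck-at-0: output Y1=1, Y2=1 ✓
  U4 stuck-at-1: output Y1=1, Y2=0 ✗
  U5 stuck-at-0: output Y1=1, Y2=0 ✗
  U5 stuck-at-1: output Y1=1, Y2=1 ✓
Consistent faults: {U4 stuck-at-0, U5 stuck-at-1} — 2 in all.

2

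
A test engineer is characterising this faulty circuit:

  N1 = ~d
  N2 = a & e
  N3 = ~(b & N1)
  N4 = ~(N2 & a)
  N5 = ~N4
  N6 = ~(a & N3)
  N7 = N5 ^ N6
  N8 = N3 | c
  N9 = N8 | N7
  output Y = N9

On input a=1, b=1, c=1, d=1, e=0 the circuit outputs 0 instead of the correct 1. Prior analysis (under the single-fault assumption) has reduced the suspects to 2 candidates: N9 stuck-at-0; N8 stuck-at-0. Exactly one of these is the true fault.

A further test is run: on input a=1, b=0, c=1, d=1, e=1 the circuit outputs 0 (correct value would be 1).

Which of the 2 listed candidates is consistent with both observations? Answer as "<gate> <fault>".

N9 stuck-at-0

Evaluate each candidate on input a=1, b=0, c=1, d=1, e=1:
  N9 stuck-at-0: N1=0, N2=1, N3=1, N4=0, N5=1, N6=0, N7=1, N8=1, N9=0 [stuck-at-0] → 0 — matches
  N8 stuck-at-0: N1=0, N2=1, N3=1, N4=0, N5=1, N6=0, N7=1, N8=0 [stuck-at-0], N9=1 → 1 — eliminated
Only N9 stuck-at-0 reproduces the observed 0.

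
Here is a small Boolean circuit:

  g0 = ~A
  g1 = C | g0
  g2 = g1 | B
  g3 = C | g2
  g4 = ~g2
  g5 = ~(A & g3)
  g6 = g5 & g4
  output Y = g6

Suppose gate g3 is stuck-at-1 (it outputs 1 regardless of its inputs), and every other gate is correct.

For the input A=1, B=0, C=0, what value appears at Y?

Propagate with g3 forced: g0=0, g1=0, g2=0, g3=1 [stuck-at-1], g4=1, g5=0, g6=0.
So Y = 0. (Without the fault it would be 1.)

0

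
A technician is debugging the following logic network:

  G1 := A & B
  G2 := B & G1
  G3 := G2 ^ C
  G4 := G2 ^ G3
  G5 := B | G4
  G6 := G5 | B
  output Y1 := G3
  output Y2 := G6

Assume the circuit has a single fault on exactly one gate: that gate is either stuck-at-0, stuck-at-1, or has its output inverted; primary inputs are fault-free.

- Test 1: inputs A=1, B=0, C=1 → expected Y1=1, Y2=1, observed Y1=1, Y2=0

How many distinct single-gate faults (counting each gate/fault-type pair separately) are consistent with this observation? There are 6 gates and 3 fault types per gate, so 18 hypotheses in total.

6

Fault-free: G1=0, G2=0, G3=1, G4=1, G5=1, G6=1 → Y1=1, Y2=1. Observed Y1=1, Y2=0.
  G1: none of the 3 fault types match ✗
  G2: none of the 3 fault types match ✗
  G3: none of the 3 fault types match ✗
  G4: stuck-at-0, inverted output ✓; others ✗
  G5: stuck-at-0, inverted output ✓; others ✗
  G6: stuck-at-0, inverted output ✓; others ✗
Consistent faults: {G4 stuck-at-0, G4 inverted output, G5 stuck-at-0, G5 inverted output, G6 stuck-at-0, G6 inverted output} — 6 in all.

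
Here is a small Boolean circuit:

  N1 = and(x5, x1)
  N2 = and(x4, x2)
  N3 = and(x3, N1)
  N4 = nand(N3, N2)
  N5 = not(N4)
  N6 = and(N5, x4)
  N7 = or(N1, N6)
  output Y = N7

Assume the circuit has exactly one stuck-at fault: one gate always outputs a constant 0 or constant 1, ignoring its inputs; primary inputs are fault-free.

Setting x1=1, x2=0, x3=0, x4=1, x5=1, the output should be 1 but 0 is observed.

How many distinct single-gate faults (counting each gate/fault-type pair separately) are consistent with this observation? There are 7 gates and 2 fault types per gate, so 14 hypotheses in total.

2

Fault-free: N1=1, N2=0, N3=0, N4=1, N5=0, N6=0, N7=1 → 1. Observed 0.
  N1 stuck-at-0: output 0 ✓
  N1 stuck-at-1: output 1 ✗
  N2 stuck-at-0: output 1 ✗
  N2 stuck-at-1: output 1 ✗
  N3 stuck-at-0: output 1 ✗
  N3 stuck-at-1: output 1 ✗
  N4 stuck-at-0: output 1 ✗
  N4 stuck-at-1: output 1 ✗
  N5 stuck-at-0: output 1 ✗
  N5 stuck-at-1: output 1 ✗
  N6 stuck-at-0: output 1 ✗
  N6 stuck-at-1: output 1 ✗
  N7 stuck-at-0: output 0 ✓
  N7 stuck-at-1: output 1 ✗
Consistent faults: {N1 stuck-at-0, N7 stuck-at-0} — 2 in all.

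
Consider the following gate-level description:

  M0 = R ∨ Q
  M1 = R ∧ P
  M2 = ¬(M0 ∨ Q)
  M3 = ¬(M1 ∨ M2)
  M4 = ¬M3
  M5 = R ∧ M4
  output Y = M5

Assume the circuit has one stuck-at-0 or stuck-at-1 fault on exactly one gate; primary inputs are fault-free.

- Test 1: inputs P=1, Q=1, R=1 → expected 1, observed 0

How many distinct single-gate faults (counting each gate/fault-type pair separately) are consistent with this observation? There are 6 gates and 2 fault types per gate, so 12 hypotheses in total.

Fault-free: M0=1, M1=1, M2=0, M3=0, M4=1, M5=1 → 1. Observed 0.
  M0 stuck-at-0: output 1 ✗
  M0 stuck-at-1: output 1 ✗
  M1 stuck-at-0: output 0 ✓
  M1 stuck-at-1: output 1 ✗
  M2 stuck-at-0: output 1 ✗
  M2 stuck-at-1: output 1 ✗
  M3 stuck-at-0: output 1 ✗
  M3 stuck-at-1: output 0 ✓
  M4 stuck-at-0: output 0 ✓
  M4 stuck-at-1: output 1 ✗
  M5 stuck-at-0: output 0 ✓
  M5 stuck-at-1: output 1 ✗
Consistent faults: {M1 stuck-at-0, M3 stuck-at-1, M4 stuck-at-0, M5 stuck-at-0} — 4 in all.

4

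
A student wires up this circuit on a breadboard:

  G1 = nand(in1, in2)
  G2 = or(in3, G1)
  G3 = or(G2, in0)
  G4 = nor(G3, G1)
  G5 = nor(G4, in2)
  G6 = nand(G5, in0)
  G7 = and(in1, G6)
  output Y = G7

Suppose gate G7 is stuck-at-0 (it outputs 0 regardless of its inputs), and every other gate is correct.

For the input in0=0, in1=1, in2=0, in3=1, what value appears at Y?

Propagate with G7 forced: G1=1, G2=1, G3=1, G4=0, G5=1, G6=1, G7=0 [stuck-at-0].
So Y = 0. (Without the fault it would be 1.)

0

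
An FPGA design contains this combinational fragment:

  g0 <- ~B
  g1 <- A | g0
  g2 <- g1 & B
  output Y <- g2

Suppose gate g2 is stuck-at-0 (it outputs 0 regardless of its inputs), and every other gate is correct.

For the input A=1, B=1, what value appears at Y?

0

Propagate with g2 forced: g0=0, g1=1, g2=0 [stuck-at-0].
So Y = 0. (Without the fault it would be 1.)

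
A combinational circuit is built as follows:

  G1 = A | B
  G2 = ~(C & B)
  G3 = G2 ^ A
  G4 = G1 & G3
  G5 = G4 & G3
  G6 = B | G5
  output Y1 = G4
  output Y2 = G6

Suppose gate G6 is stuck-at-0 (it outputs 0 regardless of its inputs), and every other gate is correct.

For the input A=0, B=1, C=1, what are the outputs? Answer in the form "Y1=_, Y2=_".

Propagate with G6 forced: G1=1, G2=0, G3=0, G4=0, G5=0, G6=0 [stuck-at-0].
So the outputs are Y1=0, Y2=0. (Without the fault they would be Y1=0, Y2=1.)

Y1=0, Y2=0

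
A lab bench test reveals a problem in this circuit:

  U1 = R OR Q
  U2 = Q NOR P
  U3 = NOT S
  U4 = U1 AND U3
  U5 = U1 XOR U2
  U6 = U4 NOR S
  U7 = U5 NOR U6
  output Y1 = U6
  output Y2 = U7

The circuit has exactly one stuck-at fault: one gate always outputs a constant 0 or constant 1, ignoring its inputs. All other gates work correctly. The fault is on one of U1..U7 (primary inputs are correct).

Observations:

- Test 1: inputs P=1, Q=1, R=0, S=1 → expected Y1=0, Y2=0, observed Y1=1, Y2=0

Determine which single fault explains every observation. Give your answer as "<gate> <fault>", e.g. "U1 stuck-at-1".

Fault-free values for test 1 (P=1, Q=1, R=0, S=1): U1=1, U2=0, U3=0, U4=0, U5=1, U6=0, U7=0, giving Y1=0, Y2=0. Observed Y1=1, Y2=0.
Test 1: faults giving observed Y1=1, Y2=0 are {U6 stuck-at-1}.
Only U6 stuck-at-1 is consistent with every test.

U6 stuck-at-1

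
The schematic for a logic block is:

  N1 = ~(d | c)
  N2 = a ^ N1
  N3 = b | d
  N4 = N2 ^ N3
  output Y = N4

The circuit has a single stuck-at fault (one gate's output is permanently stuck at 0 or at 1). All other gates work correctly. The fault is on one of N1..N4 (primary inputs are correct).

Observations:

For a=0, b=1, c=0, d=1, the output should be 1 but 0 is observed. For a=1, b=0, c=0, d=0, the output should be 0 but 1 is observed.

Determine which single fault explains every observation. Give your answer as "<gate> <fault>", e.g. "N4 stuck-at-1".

N2 stuck-at-1

Fault-free values for test 1 (a=0, b=1, c=0, d=1): N1=0, N2=0, N3=1, N4=1, giving Y=1. Observed 0.
Test 1: faults giving observed 0 are {N1 stuck-at-1, N2 stuck-at-1, N3 stuck-at-0, N4 stuck-at-0}.
Test 2 (a=1, b=0, c=0, d=0): fault-free N1=1, N2=0, N3=0, N4=0 → 0; observed 1. Eliminates N1 stuck-at-1, N3 stuck-at-0, N4 stuck-at-0.
Only N2 stuck-at-1 is consistent with every test.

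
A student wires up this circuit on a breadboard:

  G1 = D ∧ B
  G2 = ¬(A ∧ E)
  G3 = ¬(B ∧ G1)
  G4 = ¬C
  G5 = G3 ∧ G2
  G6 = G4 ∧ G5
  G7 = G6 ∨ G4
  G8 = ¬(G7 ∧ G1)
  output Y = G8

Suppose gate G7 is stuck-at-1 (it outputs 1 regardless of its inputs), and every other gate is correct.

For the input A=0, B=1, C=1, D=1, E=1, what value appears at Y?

0

Propagate with G7 forced: G1=1, G2=1, G3=0, G4=0, G5=0, G6=0, G7=1 [stuck-at-1], G8=0.
So Y = 0. (Without the fault it would be 1.)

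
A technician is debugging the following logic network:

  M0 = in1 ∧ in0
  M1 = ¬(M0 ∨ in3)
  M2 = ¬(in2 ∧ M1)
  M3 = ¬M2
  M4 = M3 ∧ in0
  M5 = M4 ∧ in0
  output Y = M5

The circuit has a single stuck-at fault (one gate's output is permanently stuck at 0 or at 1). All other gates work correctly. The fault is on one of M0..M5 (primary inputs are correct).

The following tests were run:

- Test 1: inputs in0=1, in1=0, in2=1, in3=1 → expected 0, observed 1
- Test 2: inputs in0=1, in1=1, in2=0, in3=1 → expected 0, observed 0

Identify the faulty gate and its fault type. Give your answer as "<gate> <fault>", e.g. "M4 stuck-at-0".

M1 stuck-at-1

Fault-free values for test 1 (in0=1, in1=0, in2=1, in3=1): M0=0, M1=0, M2=1, M3=0, M4=0, M5=0, giving Y=0. Observed 1.
Test 1: faults giving observed 1 are {M1 stuck-at-1, M2 stuck-at-0, M3 stuck-at-1, M4 stuck-at-1, M5 stuck-at-1}.
Test 2 (in0=1, in1=1, in2=0, in3=1): fault-free M0=1, M1=0, M2=1, M3=0, M4=0, M5=0 → 0; observed 0. Eliminates M2 stuck-at-0, M3 stuck-at-1, M4 stuck-at-1, M5 stuck-at-1.
Only M1 stuck-at-1 is consistent with every test.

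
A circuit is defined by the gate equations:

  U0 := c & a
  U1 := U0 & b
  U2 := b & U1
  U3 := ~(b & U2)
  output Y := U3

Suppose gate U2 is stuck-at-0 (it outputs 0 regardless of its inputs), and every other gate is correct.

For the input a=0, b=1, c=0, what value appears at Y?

1

Propagate with U2 forced: U0=0, U1=0, U2=0 [stuck-at-0], U3=1.
So Y = 1. (Same as the fault-free value — the fault is masked on this input.)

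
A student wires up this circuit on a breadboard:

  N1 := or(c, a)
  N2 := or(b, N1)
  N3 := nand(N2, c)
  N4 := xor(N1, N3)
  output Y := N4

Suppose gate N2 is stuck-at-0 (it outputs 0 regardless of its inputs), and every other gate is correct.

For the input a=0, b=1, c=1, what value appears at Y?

Propagate with N2 forced: N1=1, N2=0 [stuck-at-0], N3=1, N4=0.
So Y = 0. (Without the fault it would be 1.)

0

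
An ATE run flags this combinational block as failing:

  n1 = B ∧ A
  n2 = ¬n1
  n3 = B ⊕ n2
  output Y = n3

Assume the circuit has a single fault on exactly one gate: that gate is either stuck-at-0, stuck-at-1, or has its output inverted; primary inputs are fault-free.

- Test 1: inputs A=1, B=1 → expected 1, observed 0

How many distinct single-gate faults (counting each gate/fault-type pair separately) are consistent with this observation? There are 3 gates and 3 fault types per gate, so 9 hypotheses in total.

Fault-free: n1=1, n2=0, n3=1 → 1. Observed 0.
  n1 stuck-at-0: output 0 ✓
  n1 stuck-at-1: output 1 ✗
  n1 inverted output: output 0 ✓
  n2 stuck-at-0: output 1 ✗
  n2 stuck-at-1: output 0 ✓
  n2 inverted output: output 0 ✓
  n3 stuck-at-0: output 0 ✓
  n3 stuck-at-1: output 1 ✗
  n3 inverted output: output 0 ✓
Consistent faults: {n1 stuck-at-0, n1 inverted output, n2 stuck-at-1, n2 inverted output, n3 stuck-at-0, n3 inverted output} — 6 in all.

6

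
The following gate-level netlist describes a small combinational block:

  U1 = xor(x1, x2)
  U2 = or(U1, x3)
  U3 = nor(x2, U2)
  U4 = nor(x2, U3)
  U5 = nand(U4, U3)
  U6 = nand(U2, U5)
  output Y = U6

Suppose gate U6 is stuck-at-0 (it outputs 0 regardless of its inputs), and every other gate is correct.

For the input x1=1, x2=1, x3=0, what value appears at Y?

0

Propagate with U6 forced: U1=0, U2=0, U3=0, U4=0, U5=1, U6=0 [stuck-at-0].
So Y = 0. (Without the fault it would be 1.)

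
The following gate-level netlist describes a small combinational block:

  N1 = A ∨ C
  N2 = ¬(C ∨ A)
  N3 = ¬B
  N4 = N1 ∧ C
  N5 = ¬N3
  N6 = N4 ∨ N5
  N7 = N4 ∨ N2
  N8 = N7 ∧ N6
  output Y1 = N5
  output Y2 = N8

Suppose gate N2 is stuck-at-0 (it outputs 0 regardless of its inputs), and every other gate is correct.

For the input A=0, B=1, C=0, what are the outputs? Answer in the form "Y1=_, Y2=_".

Propagate with N2 forced: N1=0, N2=0 [stuck-at-0], N3=0, N4=0, N5=1, N6=1, N7=0, N8=0.
So the outputs are Y1=1, Y2=0. (Without the fault they would be Y1=1, Y2=1.)

Y1=1, Y2=0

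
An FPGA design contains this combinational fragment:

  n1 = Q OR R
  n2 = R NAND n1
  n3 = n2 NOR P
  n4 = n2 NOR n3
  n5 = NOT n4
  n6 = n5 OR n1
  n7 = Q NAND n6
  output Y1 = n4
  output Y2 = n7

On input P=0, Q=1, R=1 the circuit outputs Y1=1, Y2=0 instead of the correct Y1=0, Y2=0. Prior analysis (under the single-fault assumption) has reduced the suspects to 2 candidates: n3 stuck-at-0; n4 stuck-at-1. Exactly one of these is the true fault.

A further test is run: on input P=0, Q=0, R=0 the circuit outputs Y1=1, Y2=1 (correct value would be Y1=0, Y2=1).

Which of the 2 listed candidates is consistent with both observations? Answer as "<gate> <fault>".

n4 stuck-at-1

Evaluate each candidate on input P=0, Q=0, R=0:
  n3 stuck-at-0: n1=0, n2=1, n3=0 [stuck-at-0], n4=0, n5=1, n6=1, n7=1 → Y1=0, Y2=1 — eliminated
  n4 stuck-at-1: n1=0, n2=1, n3=0, n4=1 [stuck-at-1], n5=0, n6=0, n7=1 → Y1=1, Y2=1 — matches
Only n4 stuck-at-1 reproduces the observed Y1=1, Y2=1.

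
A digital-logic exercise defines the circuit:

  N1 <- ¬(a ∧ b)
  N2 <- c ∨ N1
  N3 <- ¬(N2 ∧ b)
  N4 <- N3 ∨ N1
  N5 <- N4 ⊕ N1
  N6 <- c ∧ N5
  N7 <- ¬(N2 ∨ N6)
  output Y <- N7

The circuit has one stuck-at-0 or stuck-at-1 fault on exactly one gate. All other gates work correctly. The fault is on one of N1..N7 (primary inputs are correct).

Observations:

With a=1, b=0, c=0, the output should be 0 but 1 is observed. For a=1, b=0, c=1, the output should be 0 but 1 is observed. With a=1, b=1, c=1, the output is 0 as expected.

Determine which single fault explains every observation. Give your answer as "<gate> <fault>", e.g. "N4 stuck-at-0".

N2 stuck-at-0

Fault-free values for test 1 (a=1, b=0, c=0): N1=1, N2=1, N3=1, N4=1, N5=0, N6=0, N7=0, giving Y=0. Observed 1.
Test 1: faults giving observed 1 are {N1 stuck-at-0, N2 stuck-at-0, N7 stuck-at-1}.
Test 2 (a=1, b=0, c=1): fault-free N1=1, N2=1, N3=1, N4=1, N5=0, N6=0, N7=0 → 0; observed 1. Eliminates N1 stuck-at-0.
Test 3 (a=1, b=1, c=1): fault-free N1=0, N2=1, N3=0, N4=0, N5=0, N6=0, N7=0 → 0; observed 0. Eliminates N7 stuck-at-1.
Only N2 stuck-at-0 is consistent with every test.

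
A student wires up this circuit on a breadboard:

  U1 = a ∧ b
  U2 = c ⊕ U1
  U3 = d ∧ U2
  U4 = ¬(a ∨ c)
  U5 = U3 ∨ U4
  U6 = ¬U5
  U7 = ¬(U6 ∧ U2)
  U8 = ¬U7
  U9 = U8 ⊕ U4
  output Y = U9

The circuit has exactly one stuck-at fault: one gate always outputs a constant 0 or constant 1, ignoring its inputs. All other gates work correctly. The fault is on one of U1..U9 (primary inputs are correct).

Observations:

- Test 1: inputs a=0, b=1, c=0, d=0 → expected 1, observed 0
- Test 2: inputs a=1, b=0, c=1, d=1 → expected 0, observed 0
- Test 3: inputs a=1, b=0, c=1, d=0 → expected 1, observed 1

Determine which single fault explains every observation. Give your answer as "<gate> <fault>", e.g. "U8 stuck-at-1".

U4 stuck-at-0

Fault-free values for test 1 (a=0, b=1, c=0, d=0): U1=0, U2=0, U3=0, U4=1, U5=1, U6=0, U7=1, U8=0, U9=1, giving Y=1. Observed 0.
Test 1: faults giving observed 0 are {U4 stuck-at-0, U7 stuck-at-0, U8 stuck-at-1, U9 stuck-at-0}.
Test 2 (a=1, b=0, c=1, d=1): fault-free U1=0, U2=1, U3=1, U4=0, U5=1, U6=0, U7=1, U8=0, U9=0 → 0; observed 0. Eliminates U7 stuck-at-0, U8 stuck-at-1.
Test 3 (a=1, b=0, c=1, d=0): fault-free U1=0, U2=1, U3=0, U4=0, U5=0, U6=1, U7=0, U8=1, U9=1 → 1; observed 1. Eliminates U9 stuck-at-0.
Only U4 stuck-at-0 is consistent with every test.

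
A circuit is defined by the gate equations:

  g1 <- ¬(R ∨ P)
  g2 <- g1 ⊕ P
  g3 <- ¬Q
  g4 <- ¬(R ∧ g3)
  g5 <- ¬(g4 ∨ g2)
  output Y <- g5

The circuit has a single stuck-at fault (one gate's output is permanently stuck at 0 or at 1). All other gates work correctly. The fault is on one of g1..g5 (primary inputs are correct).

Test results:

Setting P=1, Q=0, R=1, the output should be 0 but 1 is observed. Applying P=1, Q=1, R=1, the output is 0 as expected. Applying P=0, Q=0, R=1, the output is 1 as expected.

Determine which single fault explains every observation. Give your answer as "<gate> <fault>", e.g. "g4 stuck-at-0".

Fault-free values for test 1 (P=1, Q=0, R=1): g1=0, g2=1, g3=1, g4=0, g5=0, giving Y=0. Observed 1.
Test 1: faults giving observed 1 are {g1 stuck-at-1, g2 stuck-at-0, g5 stuck-at-1}.
Test 2 (P=1, Q=1, R=1): fault-free g1=0, g2=1, g3=0, g4=1, g5=0 → 0; observed 0. Eliminates g5 stuck-at-1.
Test 3 (P=0, Q=0, R=1): fault-free g1=0, g2=0, g3=1, g4=0, g5=1 → 1; observed 1. Eliminates g1 stuck-at-1.
Only g2 stuck-at-0 is consistent with every test.

g2 stuck-at-0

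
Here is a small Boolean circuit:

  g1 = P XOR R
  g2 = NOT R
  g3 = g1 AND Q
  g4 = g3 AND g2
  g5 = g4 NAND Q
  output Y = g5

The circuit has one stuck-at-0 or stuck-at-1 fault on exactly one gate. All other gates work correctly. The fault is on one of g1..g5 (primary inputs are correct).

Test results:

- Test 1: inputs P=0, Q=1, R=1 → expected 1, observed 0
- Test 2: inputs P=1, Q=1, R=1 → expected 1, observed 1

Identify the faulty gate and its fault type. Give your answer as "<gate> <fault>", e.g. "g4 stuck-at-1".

Fault-free values for test 1 (P=0, Q=1, R=1): g1=1, g2=0, g3=1, g4=0, g5=1, giving Y=1. Observed 0.
Test 1: faults giving observed 0 are {g2 stuck-at-1, g4 stuck-at-1, g5 stuck-at-0}.
Test 2 (P=1, Q=1, R=1): fault-free g1=0, g2=0, g3=0, g4=0, g5=1 → 1; observed 1. Eliminates g4 stuck-at-1, g5 stuck-at-0.
Only g2 stuck-at-1 is consistent with every test.

g2 stuck-at-1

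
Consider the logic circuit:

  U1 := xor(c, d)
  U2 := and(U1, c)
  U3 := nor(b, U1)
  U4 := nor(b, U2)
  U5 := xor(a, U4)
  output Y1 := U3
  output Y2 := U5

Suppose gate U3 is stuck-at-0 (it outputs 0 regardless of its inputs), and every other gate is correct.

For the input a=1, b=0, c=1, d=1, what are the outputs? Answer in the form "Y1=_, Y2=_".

Propagate with U3 forced: U1=0, U2=0, U3=0 [stuck-at-0], U4=1, U5=0.
So the outputs are Y1=0, Y2=0. (Without the fault they would be Y1=1, Y2=0.)

Y1=0, Y2=0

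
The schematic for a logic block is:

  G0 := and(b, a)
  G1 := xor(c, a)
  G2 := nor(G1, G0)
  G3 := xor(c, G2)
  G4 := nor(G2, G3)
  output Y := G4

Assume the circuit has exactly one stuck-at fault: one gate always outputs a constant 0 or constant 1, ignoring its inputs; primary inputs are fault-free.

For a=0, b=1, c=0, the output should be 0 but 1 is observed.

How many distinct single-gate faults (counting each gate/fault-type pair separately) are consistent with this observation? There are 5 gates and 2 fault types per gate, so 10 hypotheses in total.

Fault-free: G0=0, G1=0, G2=1, G3=1, G4=0 → 0. Observed 1.
  G0 stuck-at-0: output 0 ✗
  G0 stuck-at-1: output 1 ✓
  G1 stuck-at-0: output 0 ✗
  G1 stuck-at-1: output 1 ✓
  G2 stuck-at-0: output 1 ✓
  G2 stuck-at-1: output 0 ✗
  G3 stuck-at-0: output 0 ✗
  G3 stuck-at-1: output 0 ✗
  G4 stuck-at-0: output 0 ✗
  G4 stuck-at-1: output 1 ✓
Consistent faults: {G0 stuck-at-1, G1 stuck-at-1, G2 stuck-at-0, G4 stuck-at-1} — 4 in all.

4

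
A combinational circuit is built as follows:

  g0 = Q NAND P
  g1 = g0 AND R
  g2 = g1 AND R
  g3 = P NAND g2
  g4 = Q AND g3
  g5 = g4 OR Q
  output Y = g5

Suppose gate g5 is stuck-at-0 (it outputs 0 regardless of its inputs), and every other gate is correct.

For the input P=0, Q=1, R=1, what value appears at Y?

0

Propagate with g5 forced: g0=1, g1=1, g2=1, g3=1, g4=1, g5=0 [stuck-at-0].
So Y = 0. (Without the fault it would be 1.)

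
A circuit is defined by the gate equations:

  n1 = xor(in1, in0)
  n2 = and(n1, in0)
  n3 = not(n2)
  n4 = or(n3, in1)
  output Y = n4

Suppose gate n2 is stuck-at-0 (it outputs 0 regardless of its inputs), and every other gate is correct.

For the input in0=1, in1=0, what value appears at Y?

1

Propagate with n2 forced: n1=1, n2=0 [stuck-at-0], n3=1, n4=1.
So Y = 1. (Without the fault it would be 0.)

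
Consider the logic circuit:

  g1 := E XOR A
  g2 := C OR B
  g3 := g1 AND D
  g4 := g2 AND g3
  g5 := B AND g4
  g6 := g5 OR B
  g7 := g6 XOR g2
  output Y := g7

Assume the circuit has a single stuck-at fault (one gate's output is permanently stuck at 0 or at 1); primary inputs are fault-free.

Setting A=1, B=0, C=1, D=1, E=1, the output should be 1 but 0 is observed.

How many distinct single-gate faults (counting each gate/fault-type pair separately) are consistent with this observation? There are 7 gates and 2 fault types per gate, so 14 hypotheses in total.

4

Fault-free: g1=0, g2=1, g3=0, g4=0, g5=0, g6=0, g7=1 → 1. Observed 0.
  g1 stuck-at-0: output 1 ✗
  g1 stuck-at-1: output 1 ✗
  g2 stuck-at-0: output 0 ✓
  g2 stuck-at-1: output 1 ✗
  g3 stuck-at-0: output 1 ✗
  g3 stuck-at-1: output 1 ✗
  g4 stuck-at-0: output 1 ✗
  g4 stuck-at-1: output 1 ✗
  g5 stuck-at-0: output 1 ✗
  g5 stuck-at-1: output 0 ✓
  g6 stuck-at-0: output 1 ✗
  g6 stuck-at-1: output 0 ✓
  g7 stuck-at-0: output 0 ✓
  g7 stuck-at-1: output 1 ✗
Consistent faults: {g2 stuck-at-0, g5 stuck-at-1, g6 stuck-at-1, g7 stuck-at-0} — 4 in all.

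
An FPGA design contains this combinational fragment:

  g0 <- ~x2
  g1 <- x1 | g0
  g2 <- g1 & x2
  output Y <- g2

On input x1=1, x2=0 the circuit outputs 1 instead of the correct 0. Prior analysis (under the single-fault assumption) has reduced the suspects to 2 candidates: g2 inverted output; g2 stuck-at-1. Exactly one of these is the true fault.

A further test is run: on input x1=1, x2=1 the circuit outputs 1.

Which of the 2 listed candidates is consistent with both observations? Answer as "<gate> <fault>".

Evaluate each candidate on input x1=1, x2=1:
  g2 inverted output: g0=0, g1=1, g2=0 [inverted output] → 0 — eliminated
  g2 stuck-at-1: g0=0, g1=1, g2=1 [stuck-at-1] → 1 — matches
Only g2 stuck-at-1 reproduces the observed 1.

g2 stuck-at-1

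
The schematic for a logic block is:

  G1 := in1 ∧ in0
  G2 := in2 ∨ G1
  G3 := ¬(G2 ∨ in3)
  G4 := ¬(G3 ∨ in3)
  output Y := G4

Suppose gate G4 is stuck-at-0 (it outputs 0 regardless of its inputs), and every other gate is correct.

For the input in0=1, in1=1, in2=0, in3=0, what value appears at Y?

0

Propagate with G4 forced: G1=1, G2=1, G3=0, G4=0 [stuck-at-0].
So Y = 0. (Without the fault it would be 1.)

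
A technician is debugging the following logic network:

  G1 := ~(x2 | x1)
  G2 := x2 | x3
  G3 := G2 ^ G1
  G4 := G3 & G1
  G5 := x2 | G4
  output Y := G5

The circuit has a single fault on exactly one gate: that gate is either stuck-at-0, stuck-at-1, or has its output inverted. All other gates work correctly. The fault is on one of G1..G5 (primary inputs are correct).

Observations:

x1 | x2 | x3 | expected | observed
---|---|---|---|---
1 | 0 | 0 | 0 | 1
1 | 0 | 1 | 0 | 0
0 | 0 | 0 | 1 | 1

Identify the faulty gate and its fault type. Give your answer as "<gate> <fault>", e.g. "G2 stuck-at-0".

G1 stuck-at-1

Fault-free values for test 1 (x1=1, x2=0, x3=0): G1=0, G2=0, G3=0, G4=0, G5=0, giving Y=0. Observed 1.
Test 1: faults giving observed 1 are {G1 stuck-at-1, G1 inverted output, G4 stuck-at-1, G4 inverted output, G5 stuck-at-1, G5 inverted output}.
Test 2 (x1=1, x2=0, x3=1): fault-free G1=0, G2=1, G3=1, G4=0, G5=0 → 0; observed 0. Eliminates G4 stuck-at-1, G4 inverted output, G5 stuck-at-1, G5 inverted output.
Test 3 (x1=0, x2=0, x3=0): fault-free G1=1, G2=0, G3=1, G4=1, G5=1 → 1; observed 1. Eliminates G1 inverted output.
Only G1 stuck-at-1 is consistent with every test.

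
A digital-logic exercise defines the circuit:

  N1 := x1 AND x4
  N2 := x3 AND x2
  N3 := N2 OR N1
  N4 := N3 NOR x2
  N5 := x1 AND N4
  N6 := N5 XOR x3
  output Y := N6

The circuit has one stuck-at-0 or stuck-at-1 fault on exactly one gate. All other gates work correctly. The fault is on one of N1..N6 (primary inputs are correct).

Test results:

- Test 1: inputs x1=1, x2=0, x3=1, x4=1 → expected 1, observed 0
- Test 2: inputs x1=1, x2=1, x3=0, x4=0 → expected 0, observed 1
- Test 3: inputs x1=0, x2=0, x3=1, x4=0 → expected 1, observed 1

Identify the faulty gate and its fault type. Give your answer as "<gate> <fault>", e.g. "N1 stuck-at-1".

Fault-free values for test 1 (x1=1, x2=0, x3=1, x4=1): N1=1, N2=0, N3=1, N4=0, N5=0, N6=1, giving Y=1. Observed 0.
Test 1: faults giving observed 0 are {N1 stuck-at-0, N3 stuck-at-0, N4 stuck-at-1, N5 stuck-at-1, N6 stuck-at-0}.
Test 2 (x1=1, x2=1, x3=0, x4=0): fault-free N1=0, N2=0, N3=0, N4=0, N5=0, N6=0 → 0; observed 1. Eliminates N1 stuck-at-0, N3 stuck-at-0, N6 stuck-at-0.
Test 3 (x1=0, x2=0, x3=1, x4=0): fault-free N1=0, N2=0, N3=0, N4=1, N5=0, N6=1 → 1; observed 1. Eliminates N5 stuck-at-1.
Only N4 stuck-at-1 is consistent with every test.

N4 stuck-at-1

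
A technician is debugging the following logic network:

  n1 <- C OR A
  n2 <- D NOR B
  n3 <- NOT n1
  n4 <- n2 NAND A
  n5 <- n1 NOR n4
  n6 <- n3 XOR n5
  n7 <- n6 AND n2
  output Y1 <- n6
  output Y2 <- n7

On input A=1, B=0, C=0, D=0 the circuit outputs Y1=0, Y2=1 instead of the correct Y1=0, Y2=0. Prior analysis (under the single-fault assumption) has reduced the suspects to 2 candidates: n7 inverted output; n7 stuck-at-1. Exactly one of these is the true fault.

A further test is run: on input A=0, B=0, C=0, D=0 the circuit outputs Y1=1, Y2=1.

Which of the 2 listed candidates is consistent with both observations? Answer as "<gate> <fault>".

Evaluate each candidate on input A=0, B=0, C=0, D=0:
  n7 inverted output: n1=0, n2=1, n3=1, n4=1, n5=0, n6=1, n7=0 [inverted output] → Y1=1, Y2=0 — eliminated
  n7 stuck-at-1: n1=0, n2=1, n3=1, n4=1, n5=0, n6=1, n7=1 [stuck-at-1] → Y1=1, Y2=1 — matches
Only n7 stuck-at-1 reproduces the observed Y1=1, Y2=1.

n7 stuck-at-1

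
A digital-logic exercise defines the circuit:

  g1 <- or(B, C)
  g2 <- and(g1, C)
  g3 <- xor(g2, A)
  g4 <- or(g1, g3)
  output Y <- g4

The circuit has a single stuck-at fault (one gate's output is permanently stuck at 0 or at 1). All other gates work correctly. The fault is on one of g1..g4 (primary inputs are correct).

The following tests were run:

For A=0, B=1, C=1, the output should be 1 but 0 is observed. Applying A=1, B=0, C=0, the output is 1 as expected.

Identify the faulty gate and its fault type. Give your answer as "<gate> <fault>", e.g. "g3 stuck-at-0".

g1 stuck-at-0

Fault-free values for test 1 (A=0, B=1, C=1): g1=1, g2=1, g3=1, g4=1, giving Y=1. Observed 0.
Test 1: faults giving observed 0 are {g1 stuck-at-0, g4 stuck-at-0}.
Test 2 (A=1, B=0, C=0): fault-free g1=0, g2=0, g3=1, g4=1 → 1; observed 1. Eliminates g4 stuck-at-0.
Only g1 stuck-at-0 is consistent with every test.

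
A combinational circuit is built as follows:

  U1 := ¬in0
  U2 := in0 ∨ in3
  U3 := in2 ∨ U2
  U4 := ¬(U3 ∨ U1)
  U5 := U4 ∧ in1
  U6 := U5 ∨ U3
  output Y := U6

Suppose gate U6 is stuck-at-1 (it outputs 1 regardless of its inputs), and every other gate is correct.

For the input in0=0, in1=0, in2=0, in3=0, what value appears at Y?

Propagate with U6 forced: U1=1, U2=0, U3=0, U4=0, U5=0, U6=1 [stuck-at-1].
So Y = 1. (Without the fault it would be 0.)

1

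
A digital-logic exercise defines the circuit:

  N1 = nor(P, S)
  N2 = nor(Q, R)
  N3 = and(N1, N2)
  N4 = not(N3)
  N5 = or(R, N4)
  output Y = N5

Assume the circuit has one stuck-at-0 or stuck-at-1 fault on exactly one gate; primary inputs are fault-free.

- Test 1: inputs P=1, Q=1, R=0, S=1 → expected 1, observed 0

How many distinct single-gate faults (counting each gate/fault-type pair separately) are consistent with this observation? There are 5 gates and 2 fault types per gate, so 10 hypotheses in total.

Fault-free: N1=0, N2=0, N3=0, N4=1, N5=1 → 1. Observed 0.
  N1 stuck-at-0: output 1 ✗
  N1 stuck-at-1: output 1 ✗
  N2 stuck-at-0: output 1 ✗
  N2 stuck-at-1: output 1 ✗
  N3 stuck-at-0: output 1 ✗
  N3 stuck-at-1: output 0 ✓
  N4 stuck-at-0: output 0 ✓
  N4 stuck-at-1: output 1 ✗
  N5 stuck-at-0: output 0 ✓
  N5 stuck-at-1: output 1 ✗
Consistent faults: {N3 stuck-at-1, N4 stuck-at-0, N5 stuck-at-0} — 3 in all.

3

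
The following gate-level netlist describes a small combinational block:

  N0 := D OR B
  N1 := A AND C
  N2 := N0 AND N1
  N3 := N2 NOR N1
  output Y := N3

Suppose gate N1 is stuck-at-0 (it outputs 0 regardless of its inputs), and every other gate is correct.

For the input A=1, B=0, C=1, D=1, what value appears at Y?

1

Propagate with N1 forced: N0=1, N1=0 [stuck-at-0], N2=0, N3=1.
So Y = 1. (Without the fault it would be 0.)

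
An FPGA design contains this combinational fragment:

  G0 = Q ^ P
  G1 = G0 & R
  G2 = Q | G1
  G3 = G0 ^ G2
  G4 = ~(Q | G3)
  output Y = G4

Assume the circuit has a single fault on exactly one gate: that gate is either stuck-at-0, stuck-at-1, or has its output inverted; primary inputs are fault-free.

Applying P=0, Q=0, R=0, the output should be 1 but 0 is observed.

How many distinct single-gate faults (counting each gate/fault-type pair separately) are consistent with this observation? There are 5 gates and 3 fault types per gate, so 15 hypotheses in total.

Fault-free: G0=0, G1=0, G2=0, G3=0, G4=1 → 1. Observed 0.
  G0: stuck-at-1, inverted output ✓; others ✗
  G1: stuck-at-1, inverted output ✓; others ✗
  G2: stuck-at-1, inverted output ✓; others ✗
  G3: stuck-at-1, inverted output ✓; others ✗
  G4: stuck-at-0, inverted output ✓; others ✗
Consistent faults: {G0 stuck-at-1, G0 inverted output, G1 stuck-at-1, G1 inverted output, G2 stuck-at-1, G2 inverted output, G3 stuck-at-1, G3 inverted output, G4 stuck-at-0, G4 inverted output} — 10 in all.

10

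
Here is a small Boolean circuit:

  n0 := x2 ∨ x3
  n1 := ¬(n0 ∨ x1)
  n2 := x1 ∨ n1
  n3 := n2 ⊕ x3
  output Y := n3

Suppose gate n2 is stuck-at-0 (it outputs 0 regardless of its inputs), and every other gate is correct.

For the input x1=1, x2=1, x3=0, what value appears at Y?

Propagate with n2 forced: n0=1, n1=0, n2=0 [stuck-at-0], n3=0.
So Y = 0. (Without the fault it would be 1.)

0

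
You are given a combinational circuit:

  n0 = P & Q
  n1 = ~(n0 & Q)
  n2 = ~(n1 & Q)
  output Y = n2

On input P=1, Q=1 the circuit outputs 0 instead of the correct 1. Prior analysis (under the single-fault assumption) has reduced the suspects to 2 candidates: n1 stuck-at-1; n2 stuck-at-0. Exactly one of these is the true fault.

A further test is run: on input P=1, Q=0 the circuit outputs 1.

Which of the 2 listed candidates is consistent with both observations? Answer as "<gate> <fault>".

n1 stuck-at-1

Evaluate each candidate on input P=1, Q=0:
  n1 stuck-at-1: n0=0, n1=1 [stuck-at-1], n2=1 → 1 — matches
  n2 stuck-at-0: n0=0, n1=1, n2=0 [stuck-at-0] → 0 — eliminated
Only n1 stuck-at-1 reproduces the observed 1.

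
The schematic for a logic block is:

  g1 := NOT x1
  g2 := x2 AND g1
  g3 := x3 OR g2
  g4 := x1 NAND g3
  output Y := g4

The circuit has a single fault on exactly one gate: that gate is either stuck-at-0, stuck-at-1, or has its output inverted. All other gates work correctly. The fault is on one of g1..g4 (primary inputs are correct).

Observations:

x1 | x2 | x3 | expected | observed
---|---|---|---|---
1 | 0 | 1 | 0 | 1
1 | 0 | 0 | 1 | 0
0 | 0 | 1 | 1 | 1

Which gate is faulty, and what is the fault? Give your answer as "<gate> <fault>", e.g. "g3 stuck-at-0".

Fault-free values for test 1 (x1=1, x2=0, x3=1): g1=0, g2=0, g3=1, g4=0, giving Y=0. Observed 1.
Test 1: faults giving observed 1 are {g3 stuck-at-0, g3 inverted output, g4 stuck-at-1, g4 inverted output}.
Test 2 (x1=1, x2=0, x3=0): fault-free g1=0, g2=0, g3=0, g4=1 → 1; observed 0. Eliminates g3 stuck-at-0, g4 stuck-at-1.
Test 3 (x1=0, x2=0, x3=1): fault-free g1=1, g2=0, g3=1, g4=1 → 1; observed 1. Eliminates g4 inverted output.
Only g3 inverted output is consistent with every test.

g3 inverted output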